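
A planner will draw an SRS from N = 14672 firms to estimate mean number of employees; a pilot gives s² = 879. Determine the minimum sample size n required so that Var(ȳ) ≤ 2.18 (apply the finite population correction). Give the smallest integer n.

Without fpc, n₀ = s²/D = 879/2.18 = 403.2110.
With fpc, (1 − n/N)·s²/n ≤ D requires n ≥ n₀/(1 + n₀/N) = 403.2110/(1 + 403.2110/14672) = 392.4265.
Rounding up, n = 393.

393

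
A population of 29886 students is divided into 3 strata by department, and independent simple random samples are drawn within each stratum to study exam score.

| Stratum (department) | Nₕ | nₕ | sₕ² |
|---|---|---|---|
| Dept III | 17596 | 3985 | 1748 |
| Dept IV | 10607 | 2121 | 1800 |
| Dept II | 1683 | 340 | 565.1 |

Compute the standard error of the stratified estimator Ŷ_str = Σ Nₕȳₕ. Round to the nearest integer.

Var(Ŷ_str) = Σₕ Nₕ²(1 − fₕ)sₕ²/nₕ.
Dept III: 17596²·(1 − 3985/17596)·1748/3985 = 1.0505509 × 10^8.
Dept IV: 10607²·(1 − 2121/10607)·1800/2121 = 7.6388403 × 10^7.
Dept II: 1683²·(1 − 340/1683)·565.1/340 = 3.7567 × 10^6.
Sum = 1.8520019 × 10^8.
SE = √(1.8520019 × 10^8) = 13609.

13609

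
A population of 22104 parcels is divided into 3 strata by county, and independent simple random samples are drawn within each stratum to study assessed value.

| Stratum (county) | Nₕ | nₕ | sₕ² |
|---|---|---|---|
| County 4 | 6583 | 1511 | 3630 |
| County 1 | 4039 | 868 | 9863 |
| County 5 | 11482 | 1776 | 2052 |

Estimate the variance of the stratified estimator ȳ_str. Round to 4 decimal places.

Var(ȳ_str) = Σₕ Wₕ²(1 − fₕ)sₕ²/nₕ with Wₕ = Nₕ/N, N = 22104.
County 4: Wₕ = 0.29781940; term = 0.29781940²·(1 − 0.22953061)·3630/1511 = 0.16417367.
County 1: Wₕ = 0.18272711; term = 0.18272711²·(1 − 0.21490468)·9863/868 = 0.29786375.
County 5: Wₕ = 0.51945349; term = 0.51945349²·(1 − 0.15467689)·2052/1776 = 0.26354239.
Sum = 0.72557981.

0.7256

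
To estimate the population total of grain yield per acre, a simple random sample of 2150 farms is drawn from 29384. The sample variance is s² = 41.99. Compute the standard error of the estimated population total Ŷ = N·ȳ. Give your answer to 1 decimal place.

Var(Ŷ) = N²·Var(ȳ) = N²·(1 − n/N)·s²/n.
f = 2150/29384 = 0.07316907; Var(ȳ) = 0.92683093·41.99/2150 = 0.018101224.
Var(Ŷ) = 29384² · 0.018101224 = 1.5628949 × 10^7.
SE(Ŷ) = √(1.5628949 × 10^7) = 3953.3.

3953.3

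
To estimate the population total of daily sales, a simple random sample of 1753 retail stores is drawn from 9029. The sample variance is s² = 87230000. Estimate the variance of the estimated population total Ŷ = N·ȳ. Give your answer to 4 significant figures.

3.269 × 10^12

Var(Ŷ) = N²·Var(ȳ) = N²·(1 − n/N)·s²/n.
f = 1753/9029 = 0.19415218; Var(ȳ) = 0.80584782·87230000/1753 = 40099.319.
Var(Ŷ) = 9029² · 40099.319 = 3.2690104 × 10^12.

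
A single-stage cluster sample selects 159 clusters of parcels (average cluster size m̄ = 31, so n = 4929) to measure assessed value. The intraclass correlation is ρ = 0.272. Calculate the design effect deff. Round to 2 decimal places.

deff = 1 + (31 − 1)·0.272 = 1 + 8.16 = 9.16.

9.16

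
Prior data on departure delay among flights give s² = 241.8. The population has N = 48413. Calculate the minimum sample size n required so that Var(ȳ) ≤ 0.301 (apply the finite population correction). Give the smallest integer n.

Without fpc, n₀ = s²/D = 241.8/0.301 = 803.3223.
With fpc, (1 − n/N)·s²/n ≤ D requires n ≥ n₀/(1 + n₀/N) = 803.3223/(1 + 803.3223/48413) = 790.2103.
Rounding up, n = 791.

791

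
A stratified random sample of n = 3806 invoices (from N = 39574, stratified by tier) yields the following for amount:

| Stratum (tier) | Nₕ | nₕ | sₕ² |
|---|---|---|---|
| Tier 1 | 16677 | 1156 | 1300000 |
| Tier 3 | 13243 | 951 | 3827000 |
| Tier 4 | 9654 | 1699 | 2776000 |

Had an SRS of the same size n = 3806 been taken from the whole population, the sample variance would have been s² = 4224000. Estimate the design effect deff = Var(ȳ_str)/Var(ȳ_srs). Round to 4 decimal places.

0.6822

Var(ȳ_str) = Σ Wₕ²(1−fₕ)sₕ²/nₕ with Wₕ = Nₕ/39574:
  Tier 1: (16677/39574)²·(1−1156/16677)·1300000/1156 = 185.86741
  Tier 3: (13243/39574)²·(1−951/13243)·3827000/951 = 418.27988
  Tier 4: (9654/39574)²·(1−1699/9654)·2776000/1699 = 80.122347
  → Var(ȳ_str) = 684.26964.
Var(ȳ_srs) = (1 − 3806/39574)·4224000/3806 = 1003.0898.
deff = 684.26964 / 1003.0898 = 0.6822.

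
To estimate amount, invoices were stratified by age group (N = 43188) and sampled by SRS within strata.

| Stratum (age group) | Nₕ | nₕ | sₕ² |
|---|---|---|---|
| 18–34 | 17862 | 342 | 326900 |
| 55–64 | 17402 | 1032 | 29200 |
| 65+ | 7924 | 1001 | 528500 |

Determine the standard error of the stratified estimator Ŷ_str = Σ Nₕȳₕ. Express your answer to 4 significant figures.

Var(Ŷ_str) = Σₕ Nₕ²(1 − fₕ)sₕ²/nₕ.
18–34: 17862²·(1 − 342/17862)·326900/342 = 2.991252 × 10^11.
55–64: 17402²·(1 − 1032/17402)·29200/1032 = 8.0602961 × 10^9.
65+: 7924²·(1 − 1001/7924)·528500/1001 = 2.8963411 × 10^10.
Sum = 3.3614891 × 10^11.
SE = √(3.3614891 × 10^11) = 579800.

579800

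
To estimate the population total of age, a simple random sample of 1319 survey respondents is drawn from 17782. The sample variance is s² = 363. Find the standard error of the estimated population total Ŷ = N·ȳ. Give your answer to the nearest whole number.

Var(Ŷ) = N²·Var(ȳ) = N²·(1 − n/N)·s²/n.
f = 1319/17782 = 0.07417613; Var(ȳ) = 0.92582387·363/1319 = 0.25479459.
Var(Ŷ) = 17782² · 0.25479459 = 8.0565928 × 10^7.
SE(Ŷ) = √(8.0565928 × 10^7) = 8976.

8976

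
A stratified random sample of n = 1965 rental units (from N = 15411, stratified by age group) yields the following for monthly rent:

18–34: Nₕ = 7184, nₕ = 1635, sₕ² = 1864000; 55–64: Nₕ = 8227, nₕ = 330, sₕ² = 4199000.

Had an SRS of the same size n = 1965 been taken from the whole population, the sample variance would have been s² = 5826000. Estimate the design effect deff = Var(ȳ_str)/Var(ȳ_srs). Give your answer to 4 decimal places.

Var(ȳ_str) = Σ Wₕ²(1−fₕ)sₕ²/nₕ with Wₕ = Nₕ/15411:
  18–34: (7184/15411)²·(1−1635/7184)·1864000/1635 = 191.35841
  55–64: (8227/15411)²·(1−330/8227)·4199000/330 = 3480.7588
  → Var(ȳ_str) = 3672.1172.
Var(ȳ_srs) = (1 − 1965/15411)·5826000/1965 = 2586.8438.
deff = 3672.1172 / 2586.8438 = 1.4195.

1.4195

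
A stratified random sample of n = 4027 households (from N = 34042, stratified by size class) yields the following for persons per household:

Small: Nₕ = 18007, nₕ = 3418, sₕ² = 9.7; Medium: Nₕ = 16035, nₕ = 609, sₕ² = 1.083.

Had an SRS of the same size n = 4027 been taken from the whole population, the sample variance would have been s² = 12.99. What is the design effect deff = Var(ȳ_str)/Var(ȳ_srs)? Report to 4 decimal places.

0.3597

Var(ȳ_str) = Σ Wₕ²(1−fₕ)sₕ²/nₕ with Wₕ = Nₕ/34042:
  Small: (18007/34042)²·(1−3418/18007)·9.7/3418 = 6.4333389 × 10^-4
  Medium: (16035/34042)²·(1−609/16035)·1.083/609 = 3.7958 × 10^-4
  → Var(ȳ_str) = 0.0010229139.
Var(ȳ_srs) = (1 − 4027/34042)·12.99/4027 = 0.0028441389.
deff = 0.0010229139 / 0.0028441389 = 0.3597.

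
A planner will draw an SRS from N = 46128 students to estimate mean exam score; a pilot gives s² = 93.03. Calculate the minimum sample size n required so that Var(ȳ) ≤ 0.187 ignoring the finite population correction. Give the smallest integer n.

Without fpc, n₀ = s²/D = 93.03/0.187 = 497.4866.
Rounding up, n = 498.

498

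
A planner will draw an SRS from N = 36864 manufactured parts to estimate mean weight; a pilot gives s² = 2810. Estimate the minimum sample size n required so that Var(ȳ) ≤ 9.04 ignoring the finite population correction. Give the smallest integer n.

311

Without fpc, n₀ = s²/D = 2810/9.04 = 310.8407.
Rounding up, n = 311.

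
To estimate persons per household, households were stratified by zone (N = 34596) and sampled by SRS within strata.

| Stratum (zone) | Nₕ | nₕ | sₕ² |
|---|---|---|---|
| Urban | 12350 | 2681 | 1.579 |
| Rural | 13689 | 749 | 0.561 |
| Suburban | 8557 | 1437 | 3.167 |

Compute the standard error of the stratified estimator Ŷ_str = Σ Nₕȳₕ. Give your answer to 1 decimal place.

Var(Ŷ_str) = Σₕ Nₕ²(1 − fₕ)sₕ²/nₕ.
Urban: 12350²·(1 − 2681/12350)·1.579/2681 = 70328.901.
Rural: 13689²·(1 − 749/13689)·0.561/749 = 132674.37.
Suburban: 8557²·(1 − 1437/8557)·3.167/1437 = 134274.28.
Sum = 337277.55.
SE = √(337277.55) = 580.8.

580.8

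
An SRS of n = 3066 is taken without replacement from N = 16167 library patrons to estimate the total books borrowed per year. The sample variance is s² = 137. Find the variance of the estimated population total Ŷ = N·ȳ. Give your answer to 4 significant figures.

9.464 × 10^6

Var(Ŷ) = N²·Var(ȳ) = N²·(1 − n/N)·s²/n.
f = 3066/16167 = 0.18964557; Var(ȳ) = 0.81035443·137/3066 = 0.036209575.
Var(Ŷ) = 16167² · 0.036209575 = 9.464165 × 10^6.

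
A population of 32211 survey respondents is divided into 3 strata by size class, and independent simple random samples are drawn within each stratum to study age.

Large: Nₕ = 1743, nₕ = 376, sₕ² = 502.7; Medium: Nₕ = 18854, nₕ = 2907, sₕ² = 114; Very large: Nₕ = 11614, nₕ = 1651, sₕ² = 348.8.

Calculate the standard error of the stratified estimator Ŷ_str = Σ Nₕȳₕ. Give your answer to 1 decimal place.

6278.7

Var(Ŷ_str) = Σₕ Nₕ²(1 − fₕ)sₕ²/nₕ.
Large: 1743²·(1 − 376/1743)·502.7/376 = 3.1855685 × 10^6.
Medium: 18854²·(1 − 2907/18854)·114/2907 = 1.1790774 × 10^7.
Very large: 11614²·(1 − 1651/11614)·348.8/1651 = 2.4445637 × 10^7.
Sum = 3.942198 × 10^7.
SE = √(3.942198 × 10^7) = 6278.7.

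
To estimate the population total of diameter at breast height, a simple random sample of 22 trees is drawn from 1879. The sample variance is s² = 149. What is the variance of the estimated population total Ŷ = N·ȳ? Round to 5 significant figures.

Var(Ŷ) = N²·Var(ȳ) = N²·(1 − n/N)·s²/n.
f = 22/1879 = 0.01170836; Var(ȳ) = 0.98829164·149/22 = 6.6934298.
Var(Ŷ) = 1879² · 6.6934298 = 2.3632098 × 10^7.

2.3632 × 10^7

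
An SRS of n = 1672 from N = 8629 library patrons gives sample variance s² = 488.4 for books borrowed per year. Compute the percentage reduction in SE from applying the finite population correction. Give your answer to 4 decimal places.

10.2094

f = n/N = 1672/8629 = 0.19376521.
SE_no-fpc = √(s²/n) = 0.54046763; SE_fpc = √((1−f)s²/n) = 0.48528901.
Ratio = √(1−f) = 0.89790578. Reduction = 100·(1 − 0.89790578) = 10.2094%.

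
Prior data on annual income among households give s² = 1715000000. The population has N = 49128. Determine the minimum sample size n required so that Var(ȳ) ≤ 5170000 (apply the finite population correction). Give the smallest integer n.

Without fpc, n₀ = s²/D = 1715000000/5170000 = 331.7215.
With fpc, (1 − n/N)·s²/n ≤ D requires n ≥ n₀/(1 + n₀/N) = 331.7215/(1 + 331.7215/49128) = 329.4967.
Rounding up, n = 330.

330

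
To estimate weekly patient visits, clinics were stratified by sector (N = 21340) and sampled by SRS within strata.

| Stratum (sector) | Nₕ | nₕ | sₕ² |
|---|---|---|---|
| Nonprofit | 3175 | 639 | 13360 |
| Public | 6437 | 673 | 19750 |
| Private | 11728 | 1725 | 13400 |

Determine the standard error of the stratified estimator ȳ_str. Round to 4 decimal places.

2.1821

Var(ȳ_str) = Σₕ Wₕ²(1 − fₕ)sₕ²/nₕ with Wₕ = Nₕ/N, N = 21340.
Nonprofit: Wₕ = 0.14878163; term = 0.14878163²·(1 − 0.20125984)·13360/639 = 0.3696662.
Public: Wₕ = 0.30164011; term = 0.30164011²·(1 − 0.10455181)·19750/673 = 2.3909511.
Private: Wₕ = 0.54957826; term = 0.54957826²·(1 − 0.14708390)·13400/1725 = 2.0011567.
Sum = 4.761774.
SE = √(4.761774) = 2.1821.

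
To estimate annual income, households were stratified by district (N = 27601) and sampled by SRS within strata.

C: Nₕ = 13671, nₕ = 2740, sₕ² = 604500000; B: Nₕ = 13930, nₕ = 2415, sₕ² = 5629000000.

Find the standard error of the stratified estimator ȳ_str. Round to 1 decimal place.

Var(ȳ_str) = Σₕ Wₕ²(1 − fₕ)sₕ²/nₕ with Wₕ = Nₕ/N, N = 27601.
C: Wₕ = 0.49530814; term = 0.49530814²·(1 − 0.20042426)·604500000/2740 = 43276.914.
B: Wₕ = 0.50469186; term = 0.50469186²·(1 − 0.17336683)·5629000000/2415 = 490771.73.
Sum = 534048.64.
SE = √(534048.64) = 730.8.

730.8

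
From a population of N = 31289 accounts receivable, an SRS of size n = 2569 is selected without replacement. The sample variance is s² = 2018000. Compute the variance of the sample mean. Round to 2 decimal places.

Under SRS without replacement, Var(ȳ) = (1 − f)·s²/n with f = n/N = 2569/31289 = 0.08210553.
Var(ȳ) = (1 − 0.08210553)·2018000/2569 = 0.91789447·785.51966 = 721.02415.

721.02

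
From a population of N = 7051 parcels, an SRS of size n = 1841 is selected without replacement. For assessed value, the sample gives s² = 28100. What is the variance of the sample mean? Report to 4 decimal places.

Under SRS without replacement, Var(ȳ) = (1 − f)·s²/n with f = n/N = 1841/7051 = 0.26109772.
Var(ȳ) = (1 − 0.26109772)·28100/1841 = 0.73890228·15.263444 = 11.278193.

11.2782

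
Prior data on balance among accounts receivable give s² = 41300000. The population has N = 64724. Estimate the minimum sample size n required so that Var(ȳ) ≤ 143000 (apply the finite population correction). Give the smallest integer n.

Without fpc, n₀ = s²/D = 41300000/143000 = 288.8112.
With fpc, (1 − n/N)·s²/n ≤ D requires n ≥ n₀/(1 + n₀/N) = 288.8112/(1 + 288.8112/64724) = 287.5282.
Rounding up, n = 288.

288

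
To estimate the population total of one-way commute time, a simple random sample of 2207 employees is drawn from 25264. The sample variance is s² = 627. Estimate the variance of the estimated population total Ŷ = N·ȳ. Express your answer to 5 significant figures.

1.6549 × 10^8

Var(Ŷ) = N²·Var(ȳ) = N²·(1 − n/N)·s²/n.
f = 2207/25264 = 0.08735750; Var(ȳ) = 0.91264250·627/2207 = 0.25927814.
Var(Ŷ) = 25264² · 0.25927814 = 1.6548938 × 10^8.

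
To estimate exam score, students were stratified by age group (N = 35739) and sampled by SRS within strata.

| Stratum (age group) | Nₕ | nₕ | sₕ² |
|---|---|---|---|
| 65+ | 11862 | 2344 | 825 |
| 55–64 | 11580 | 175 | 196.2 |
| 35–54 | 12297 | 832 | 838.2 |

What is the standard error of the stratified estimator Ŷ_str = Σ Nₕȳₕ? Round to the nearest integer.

18162

Var(Ŷ_str) = Σₕ Nₕ²(1 − fₕ)sₕ²/nₕ.
65+: 11862²·(1 − 2344/11862)·825/2344 = 3.9737447 × 10^7.
55–64: 11580²·(1 − 175/11580)·196.2/175 = 1.4806923 × 10^8.
35–54: 12297²·(1 − 832/12297)·838.2/832 = 1.4203572 × 10^8.
Sum = 3.298424 × 10^8.
SE = √(3.298424 × 10^8) = 18162.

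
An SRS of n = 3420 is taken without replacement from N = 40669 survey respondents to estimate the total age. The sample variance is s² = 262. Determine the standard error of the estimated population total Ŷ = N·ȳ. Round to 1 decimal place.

10772.8

Var(Ŷ) = N²·Var(ȳ) = N²·(1 − n/N)·s²/n.
f = 3420/40669 = 0.08409354; Var(ȳ) = 0.91590646·262/3420 = 0.070165934.
Var(Ŷ) = 40669² · 0.070165934 = 1.1605218 × 10^8.
SE(Ŷ) = √(1.1605218 × 10^8) = 10772.8.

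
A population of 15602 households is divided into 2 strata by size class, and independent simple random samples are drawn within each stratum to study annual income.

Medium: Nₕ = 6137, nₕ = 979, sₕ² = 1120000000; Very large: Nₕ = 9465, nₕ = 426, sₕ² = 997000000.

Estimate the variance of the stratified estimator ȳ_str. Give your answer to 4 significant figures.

971300

Var(ȳ_str) = Σₕ Wₕ²(1 − fₕ)sₕ²/nₕ with Wₕ = Nₕ/N, N = 15602.
Medium: Wₕ = 0.39334701; term = 0.39334701²·(1 − 0.15952420)·1120000000/979 = 148768.93.
Very large: Wₕ = 0.60665299; term = 0.60665299²·(1 − 0.04500792)·997000000/426 = 822557.03.
Sum = 971325.96.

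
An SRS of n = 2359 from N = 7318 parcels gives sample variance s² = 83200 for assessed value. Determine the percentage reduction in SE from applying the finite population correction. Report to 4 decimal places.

f = n/N = 2359/7318 = 0.32235583.
SE_no-fpc = √(s²/n) = 5.9387862; SE_fpc = √((1−f)s²/n) = 4.8887581.
Ratio = √(1−f) = 0.82319145. Reduction = 100·(1 − 0.82319145) = 17.6809%.

17.6809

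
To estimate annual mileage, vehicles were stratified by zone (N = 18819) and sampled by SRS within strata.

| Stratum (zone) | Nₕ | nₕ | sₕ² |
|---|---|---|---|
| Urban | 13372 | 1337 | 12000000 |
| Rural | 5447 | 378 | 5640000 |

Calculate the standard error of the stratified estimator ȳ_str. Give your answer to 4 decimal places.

Var(ȳ_str) = Σₕ Wₕ²(1 − fₕ)sₕ²/nₕ with Wₕ = Nₕ/N, N = 18819.
Urban: Wₕ = 0.71055848; term = 0.71055848²·(1 − 0.09998504)·12000000/1337 = 4078.4883.
Rural: Wₕ = 0.28944152; term = 0.28944152²·(1 − 0.06939600)·5640000/378 = 1163.2522.
Sum = 5241.7405.
SE = √(5241.7405) = 72.3999.

72.3999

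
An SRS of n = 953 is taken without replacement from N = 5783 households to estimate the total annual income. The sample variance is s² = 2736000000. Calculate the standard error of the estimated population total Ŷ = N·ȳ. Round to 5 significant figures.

8.9549 × 10^6

Var(Ŷ) = N²·Var(ȳ) = N²·(1 − n/N)·s²/n.
f = 953/5783 = 0.16479336; Var(ȳ) = 0.83520664·2736000000/953 = 2.3978231 × 10^6.
Var(Ŷ) = 5783² · (2.3978231 × 10^6) = 8.0190611 × 10^13.
SE(Ŷ) = √(8.0190611 × 10^13) = 8.9549 × 10^6.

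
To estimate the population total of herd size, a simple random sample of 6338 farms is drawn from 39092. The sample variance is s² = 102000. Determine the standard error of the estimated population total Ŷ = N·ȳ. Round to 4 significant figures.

Var(Ŷ) = N²·Var(ȳ) = N²·(1 − n/N)·s²/n.
f = 6338/39092 = 0.16213036; Var(ȳ) = 0.83786964·102000/6338 = 13.484175.
Var(Ŷ) = 39092² · 13.484175 = 2.0606307 × 10^10.
SE(Ŷ) = √(2.0606307 × 10^10) = 143500.

143500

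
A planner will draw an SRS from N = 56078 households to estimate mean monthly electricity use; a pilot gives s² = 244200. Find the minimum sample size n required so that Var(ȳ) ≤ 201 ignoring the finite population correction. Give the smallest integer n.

1215

Without fpc, n₀ = s²/D = 244200/201 = 1214.9254.
Rounding up, n = 1215.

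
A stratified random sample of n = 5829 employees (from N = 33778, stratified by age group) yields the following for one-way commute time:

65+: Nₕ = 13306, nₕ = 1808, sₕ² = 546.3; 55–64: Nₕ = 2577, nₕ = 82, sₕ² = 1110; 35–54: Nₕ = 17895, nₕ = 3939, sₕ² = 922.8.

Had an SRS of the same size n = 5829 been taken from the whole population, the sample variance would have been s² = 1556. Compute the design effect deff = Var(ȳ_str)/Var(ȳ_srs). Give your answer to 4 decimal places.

0.7610

Var(ȳ_str) = Σ Wₕ²(1−fₕ)sₕ²/nₕ with Wₕ = Nₕ/33778:
  65+: (13306/33778)²·(1−1808/13306)·546.3/1808 = 0.040516762
  55–64: (2577/33778)²·(1−82/2577)·1110/82 = 0.076282731
  35–54: (17895/33778)²·(1−3939/17895)·922.8/3939 = 0.05127981
  → Var(ȳ_str) = 0.1680793.
Var(ȳ_srs) = (1 − 5829/33778)·1556/5829 = 0.22087567.
deff = 0.1680793 / 0.22087567 = 0.7610.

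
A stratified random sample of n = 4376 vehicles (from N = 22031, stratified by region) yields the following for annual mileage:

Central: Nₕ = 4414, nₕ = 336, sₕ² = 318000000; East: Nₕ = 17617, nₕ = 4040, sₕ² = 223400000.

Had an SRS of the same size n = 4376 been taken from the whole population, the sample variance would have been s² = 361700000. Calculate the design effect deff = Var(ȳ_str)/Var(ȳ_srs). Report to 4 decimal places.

0.9413

Var(ȳ_str) = Σ Wₕ²(1−fₕ)sₕ²/nₕ with Wₕ = Nₕ/22031:
  Central: (4414/22031)²·(1−336/4414)·318000000/336 = 35099.342
  East: (17617/22031)²·(1−4040/17617)·223400000/4040 = 27250.166
  → Var(ȳ_str) = 62349.508.
Var(ȳ_srs) = (1 − 4376/22031)·361700000/4376 = 66237.618.
deff = 62349.508 / 66237.618 = 0.9413.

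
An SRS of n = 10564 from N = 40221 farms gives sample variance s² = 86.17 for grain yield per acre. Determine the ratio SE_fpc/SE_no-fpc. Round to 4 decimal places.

f = n/N = 10564/40221 = 0.26264887.
SE_no-fpc = √(s²/n) = 0.090315824; SE_fpc = √((1−f)s²/n) = 0.077553433.
Ratio = √(1−f) = 0.85869152.

0.8587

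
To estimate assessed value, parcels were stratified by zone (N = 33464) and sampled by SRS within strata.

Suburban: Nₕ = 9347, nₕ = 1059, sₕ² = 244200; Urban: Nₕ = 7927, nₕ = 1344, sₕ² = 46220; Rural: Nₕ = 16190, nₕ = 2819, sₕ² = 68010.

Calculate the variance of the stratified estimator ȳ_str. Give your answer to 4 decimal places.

22.2183

Var(ȳ_str) = Σₕ Wₕ²(1 − fₕ)sₕ²/nₕ with Wₕ = Nₕ/N, N = 33464.
Suburban: Wₕ = 0.27931508; term = 0.27931508²·(1 − 0.11329838)·244200/1059 = 15.952031.
Urban: Wₕ = 0.23688142; term = 0.23688142²·(1 − 0.16954712)·46220/1344 = 1.6025356.
Rural: Wₕ = 0.48380349; term = 0.48380349²·(1 − 0.17411983)·68010/2819 = 4.6637228.
Sum = 22.218289.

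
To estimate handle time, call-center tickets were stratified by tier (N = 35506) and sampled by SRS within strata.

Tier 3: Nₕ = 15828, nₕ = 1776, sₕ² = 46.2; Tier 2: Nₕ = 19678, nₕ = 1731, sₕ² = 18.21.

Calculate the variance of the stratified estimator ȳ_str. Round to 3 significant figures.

0.00754

Var(ȳ_str) = Σₕ Wₕ²(1 − fₕ)sₕ²/nₕ with Wₕ = Nₕ/N, N = 35506.
Tier 3: Wₕ = 0.44578381; term = 0.44578381²·(1 − 0.11220622)·46.2/1776 = 0.00458944.
Tier 2: Wₕ = 0.55421619; term = 0.55421619²·(1 − 0.08796626)·18.21/1731 = 0.002947014.
Sum = 0.007536454.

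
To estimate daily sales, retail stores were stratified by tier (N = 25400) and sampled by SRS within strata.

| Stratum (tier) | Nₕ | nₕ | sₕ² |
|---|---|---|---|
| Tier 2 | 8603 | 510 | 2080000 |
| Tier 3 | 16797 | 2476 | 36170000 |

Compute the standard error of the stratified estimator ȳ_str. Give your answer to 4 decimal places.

76.7259

Var(ȳ_str) = Σₕ Wₕ²(1 − fₕ)sₕ²/nₕ with Wₕ = Nₕ/N, N = 25400.
Tier 2: Wₕ = 0.33870079; term = 0.33870079²·(1 − 0.05928165)·2080000/510 = 440.13427.
Tier 3: Wₕ = 0.66129921; term = 0.66129921²·(1 − 0.14740728)·36170000/2476 = 5446.7257.
Sum = 5886.86.
SE = √(5886.86) = 76.7259.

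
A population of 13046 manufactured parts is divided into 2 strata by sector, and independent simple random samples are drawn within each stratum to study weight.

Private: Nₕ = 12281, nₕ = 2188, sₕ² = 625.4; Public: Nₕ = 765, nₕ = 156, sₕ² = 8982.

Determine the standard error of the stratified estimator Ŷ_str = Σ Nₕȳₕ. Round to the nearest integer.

Var(Ŷ_str) = Σₕ Nₕ²(1 − fₕ)sₕ²/nₕ.
Private: 12281²·(1 − 2188/12281)·625.4/2188 = 3.5429463 × 10^7.
Public: 765²·(1 − 156/765)·8982/156 = 2.6824225 × 10^7.
Sum = 6.2253688 × 10^7.
SE = √(6.2253688 × 10^7) = 7890.

7890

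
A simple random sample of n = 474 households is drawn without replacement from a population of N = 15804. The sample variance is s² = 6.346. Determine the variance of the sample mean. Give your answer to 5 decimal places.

0.01299

Under SRS without replacement, Var(ȳ) = (1 − f)·s²/n with f = n/N = 474/15804 = 0.02999241.
Var(ȳ) = (1 − 0.02999241)·6.346/474 = 0.97000759·0.013388186 = 0.012986642.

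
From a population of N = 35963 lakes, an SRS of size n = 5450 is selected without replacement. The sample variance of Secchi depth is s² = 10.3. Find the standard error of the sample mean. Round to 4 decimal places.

0.0400

Under SRS without replacement, Var(ȳ) = (1 − f)·s²/n with f = n/N = 5450/35963 = 0.15154464.
Var(ȳ) = (1 − 0.15154464)·10.3/5450 = 0.84845536·0.0018899083 = 0.0016035028.
SE(ȳ) = √(0.0016035028) = 0.0400.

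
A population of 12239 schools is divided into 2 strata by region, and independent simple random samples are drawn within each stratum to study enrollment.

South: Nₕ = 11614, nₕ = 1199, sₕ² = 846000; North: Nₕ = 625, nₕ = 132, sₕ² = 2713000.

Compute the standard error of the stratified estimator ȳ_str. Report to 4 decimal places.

24.7396

Var(ȳ_str) = Σₕ Wₕ²(1 − fₕ)sₕ²/nₕ with Wₕ = Nₕ/N, N = 12239.
South: Wₕ = 0.94893374; term = 0.94893374²·(1 − 0.10323747)·846000/1199 = 569.77109.
North: Wₕ = 0.05106626; term = 0.05106626²·(1 − 0.21120000)·2713000/132 = 42.277659.
Sum = 612.04875.
SE = √(612.04875) = 24.7396.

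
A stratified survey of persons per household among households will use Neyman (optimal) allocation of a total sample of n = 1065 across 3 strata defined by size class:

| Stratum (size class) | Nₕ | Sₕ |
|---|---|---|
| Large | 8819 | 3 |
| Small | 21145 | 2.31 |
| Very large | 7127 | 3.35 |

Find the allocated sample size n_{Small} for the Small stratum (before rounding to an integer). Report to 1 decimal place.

524.5

Neyman allocation: nₕ = n·NₕSₕ / Σⱼ NⱼSⱼ.
Σ NⱼSⱼ = 8819·3 + 21145·2.31 + 7127·3.35 = 99177.4.
n_{Small} = 1065·21145·2.31 / 99177.4 = 524.5.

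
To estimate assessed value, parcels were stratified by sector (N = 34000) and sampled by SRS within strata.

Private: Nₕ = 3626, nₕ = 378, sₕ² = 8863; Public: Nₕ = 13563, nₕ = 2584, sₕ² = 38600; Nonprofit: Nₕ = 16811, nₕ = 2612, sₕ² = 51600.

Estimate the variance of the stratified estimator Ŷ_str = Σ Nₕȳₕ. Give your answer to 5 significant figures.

Var(Ŷ_str) = Σₕ Nₕ²(1 − fₕ)sₕ²/nₕ.
Private: 3626²·(1 − 378/3626)·8863/378 = 2.7614219 × 10^8.
Public: 13563²·(1 − 2584/13563)·38600/2584 = 2.2244023 × 10^9.
Nonprofit: 16811²·(1 − 2612/16811)·51600/2612 = 4.7155009 × 10^9.
Sum = 7.2160454 × 10^9.

7.2160 × 10^9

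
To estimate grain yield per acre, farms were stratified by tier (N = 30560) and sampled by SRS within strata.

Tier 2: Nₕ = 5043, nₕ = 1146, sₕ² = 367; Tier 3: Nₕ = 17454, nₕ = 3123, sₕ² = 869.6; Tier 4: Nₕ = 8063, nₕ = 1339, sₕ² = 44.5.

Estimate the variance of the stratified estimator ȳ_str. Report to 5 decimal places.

Var(ȳ_str) = Σₕ Wₕ²(1 − fₕ)sₕ²/nₕ with Wₕ = Nₕ/N, N = 30560.
Tier 2: Wₕ = 0.16501963; term = 0.16501963²·(1 − 0.22724569)·367/1146 = 0.0067389793.
Tier 3: Wₕ = 0.57113874; term = 0.57113874²·(1 − 0.17892747)·869.6/3123 = 0.074578272.
Tier 4: Wₕ = 0.26384162; term = 0.26384162²·(1 − 0.16606722)·44.5/1339 = 0.0019292882.
Sum = 0.08324654.

0.08325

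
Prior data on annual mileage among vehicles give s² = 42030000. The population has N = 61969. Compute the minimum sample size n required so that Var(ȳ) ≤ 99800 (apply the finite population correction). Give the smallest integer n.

Without fpc, n₀ = s²/D = 42030000/99800 = 421.1423.
With fpc, (1 − n/N)·s²/n ≤ D requires n ≥ n₀/(1 + n₀/N) = 421.1423/(1 + 421.1423/61969) = 418.2995.
Rounding up, n = 419.

419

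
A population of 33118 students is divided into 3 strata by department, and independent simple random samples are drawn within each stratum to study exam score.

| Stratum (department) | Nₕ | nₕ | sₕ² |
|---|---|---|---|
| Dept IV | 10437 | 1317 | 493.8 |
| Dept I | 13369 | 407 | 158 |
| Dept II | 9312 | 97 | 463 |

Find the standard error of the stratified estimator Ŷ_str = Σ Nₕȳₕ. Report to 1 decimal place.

22639.6

Var(Ŷ_str) = Σₕ Nₕ²(1 − fₕ)sₕ²/nₕ.
Dept IV: 10437²·(1 − 1317/10437)·493.8/1317 = 3.5689119 × 10^7.
Dept I: 13369²·(1 − 407/13369)·158/407 = 6.7271888 × 10^7.
Dept II: 9312²·(1 − 97/9312)·463/97 = 4.0958832 × 10^8.
Sum = 5.1254933 × 10^8.
SE = √(5.1254933 × 10^8) = 22639.6.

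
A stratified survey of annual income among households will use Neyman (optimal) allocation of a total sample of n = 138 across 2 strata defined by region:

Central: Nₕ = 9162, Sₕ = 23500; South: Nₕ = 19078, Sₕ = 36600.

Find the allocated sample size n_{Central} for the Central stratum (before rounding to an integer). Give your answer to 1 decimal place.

32.5

Neyman allocation: nₕ = n·NₕSₕ / Σⱼ NⱼSⱼ.
Σ NⱼSⱼ = 9162·23500 + 19078·36600 = 9.135618 × 10^8.
n_{Central} = 138·9162·23500 / (9.135618 × 10^8) = 32.5.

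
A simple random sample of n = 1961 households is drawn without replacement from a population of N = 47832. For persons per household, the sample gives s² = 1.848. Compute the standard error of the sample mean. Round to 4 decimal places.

0.0301

Under SRS without replacement, Var(ȳ) = (1 − f)·s²/n with f = n/N = 1961/47832 = 0.04099766.
Var(ȳ) = (1 − 0.04099766)·1.848/1961 = 0.95900234·9.4237634 × 10^-4 = 9.0374112 × 10^-4.
SE(ȳ) = √(9.0374112 × 10^-4) = 0.0301.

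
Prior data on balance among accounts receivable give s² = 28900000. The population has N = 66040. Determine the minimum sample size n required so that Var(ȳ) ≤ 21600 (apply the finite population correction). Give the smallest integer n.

1312

Without fpc, n₀ = s²/D = 28900000/21600 = 1337.9630.
With fpc, (1 − n/N)·s²/n ≤ D requires n ≥ n₀/(1 + n₀/N) = 1337.9630/(1 + 1337.9630/66040) = 1311.3943.
Rounding up, n = 1312.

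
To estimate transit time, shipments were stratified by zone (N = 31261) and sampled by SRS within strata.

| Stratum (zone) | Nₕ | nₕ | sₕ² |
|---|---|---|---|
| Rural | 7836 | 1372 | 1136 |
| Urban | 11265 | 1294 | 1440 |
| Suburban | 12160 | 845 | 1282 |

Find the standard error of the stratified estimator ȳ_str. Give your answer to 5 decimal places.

0.62002

Var(ȳ_str) = Σₕ Wₕ²(1 − fₕ)sₕ²/nₕ with Wₕ = Nₕ/N, N = 31261.
Rural: Wₕ = 0.25066377; term = 0.25066377²·(1 − 0.17508933)·1136/1372 = 0.042915508.
Urban: Wₕ = 0.36035316; term = 0.36035316²·(1 − 0.11486906)·1440/1294 = 0.12790644.
Suburban: Wₕ = 0.38898308; term = 0.38898308²·(1 − 0.06949013)·1282/845 = 0.21360613.
Sum = 0.38442808.
SE = √(0.38442808) = 0.62002.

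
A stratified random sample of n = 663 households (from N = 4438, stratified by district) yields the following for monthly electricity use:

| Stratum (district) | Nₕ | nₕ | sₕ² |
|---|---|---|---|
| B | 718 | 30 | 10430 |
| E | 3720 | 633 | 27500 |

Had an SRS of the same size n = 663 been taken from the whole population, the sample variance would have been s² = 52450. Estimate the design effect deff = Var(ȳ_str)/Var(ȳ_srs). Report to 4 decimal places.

Var(ȳ_str) = Σ Wₕ²(1−fₕ)sₕ²/nₕ with Wₕ = Nₕ/4438:
  B: (718/4438)²·(1−30/718)·10430/30 = 8.7196959
  E: (3720/4438)²·(1−633/3720)·27500/633 = 25.329928
  → Var(ȳ_str) = 34.049624.
Var(ȳ_srs) = (1 − 663/4438)·52450/663 = 67.291719.
deff = 34.049624 / 67.291719 = 0.5060.

0.5060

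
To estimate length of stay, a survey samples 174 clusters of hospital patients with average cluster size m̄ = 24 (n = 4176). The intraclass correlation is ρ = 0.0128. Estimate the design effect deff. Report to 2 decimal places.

deff = 1 + (24 − 1)·0.0128 = 1 + 0.2944 = 1.2944.

1.29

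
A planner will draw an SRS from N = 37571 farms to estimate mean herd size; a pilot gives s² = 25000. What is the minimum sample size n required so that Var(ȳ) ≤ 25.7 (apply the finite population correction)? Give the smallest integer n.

Without fpc, n₀ = s²/D = 25000/25.7 = 972.7626.
With fpc, (1 − n/N)·s²/n ≤ D requires n ≥ n₀/(1 + n₀/N) = 972.7626/(1 + 972.7626/37571) = 948.2121.
Rounding up, n = 949.

949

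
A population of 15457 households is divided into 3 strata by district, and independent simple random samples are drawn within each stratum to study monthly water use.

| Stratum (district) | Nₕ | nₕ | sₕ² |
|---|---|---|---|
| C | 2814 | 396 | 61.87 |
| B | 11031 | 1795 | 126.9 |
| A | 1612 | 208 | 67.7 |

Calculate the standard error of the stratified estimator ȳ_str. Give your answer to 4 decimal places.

0.1941

Var(ȳ_str) = Σₕ Wₕ²(1 − fₕ)sₕ²/nₕ with Wₕ = Nₕ/N, N = 15457.
C: Wₕ = 0.18205344; term = 0.18205344²·(1 − 0.14072495)·61.87/396 = 0.0044495379.
B: Wₕ = 0.71365724; term = 0.71365724²·(1 − 0.16272323)·126.9/1795 = 0.030147102.
A: Wₕ = 0.10428932; term = 0.10428932²·(1 − 0.12903226)·67.7/208 = 0.0030832381.
Sum = 0.037679878.
SE = √(0.037679878) = 0.1941.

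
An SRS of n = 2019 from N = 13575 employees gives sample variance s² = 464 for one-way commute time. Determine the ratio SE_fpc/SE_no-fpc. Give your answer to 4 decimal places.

f = n/N = 2019/13575 = 0.14872928.
SE_no-fpc = √(s²/n) = 0.47939205; SE_fpc = √((1−f)s²/n) = 0.44230788.
Ratio = √(1−f) = 0.92264333.

0.9226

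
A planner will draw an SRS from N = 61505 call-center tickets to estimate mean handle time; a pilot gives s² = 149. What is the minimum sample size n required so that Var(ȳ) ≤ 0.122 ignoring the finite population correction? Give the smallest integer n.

Without fpc, n₀ = s²/D = 149/0.122 = 1221.3115.
Rounding up, n = 1222.

1222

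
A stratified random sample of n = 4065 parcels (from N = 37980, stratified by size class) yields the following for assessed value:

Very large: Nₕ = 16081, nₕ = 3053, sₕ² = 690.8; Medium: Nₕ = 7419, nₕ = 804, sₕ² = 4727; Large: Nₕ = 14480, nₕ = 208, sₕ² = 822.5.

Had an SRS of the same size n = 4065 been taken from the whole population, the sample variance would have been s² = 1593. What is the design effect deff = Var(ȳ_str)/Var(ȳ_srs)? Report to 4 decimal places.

Var(ȳ_str) = Σ Wₕ²(1−fₕ)sₕ²/nₕ with Wₕ = Nₕ/37980:
  Very large: (16081/37980)²·(1−3053/16081)·690.8/3053 = 0.032862939
  Medium: (7419/37980)²·(1−804/7419)·4727/804 = 0.20002987
  Large: (14480/37980)²·(1−208/14480)·822.5/208 = 0.56652105
  → Var(ȳ_str) = 0.79941386.
Var(ȳ_srs) = (1 − 4065/37980)·1593/4065 = 0.34993879.
deff = 0.79941386 / 0.34993879 = 2.2844.

2.2844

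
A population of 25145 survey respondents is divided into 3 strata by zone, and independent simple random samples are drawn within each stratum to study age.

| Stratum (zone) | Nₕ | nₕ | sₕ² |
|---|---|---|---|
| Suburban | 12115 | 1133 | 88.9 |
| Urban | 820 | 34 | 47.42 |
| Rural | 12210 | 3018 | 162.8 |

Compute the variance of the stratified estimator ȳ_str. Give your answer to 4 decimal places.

Var(ȳ_str) = Σₕ Wₕ²(1 − fₕ)sₕ²/nₕ with Wₕ = Nₕ/N, N = 25145.
Suburban: Wₕ = 0.48180553; term = 0.48180553²·(1 − 0.09352043)·88.9/1133 = 0.016511002.
Urban: Wₕ = 0.03261086; term = 0.03261086²·(1 − 0.04146341)·47.42/34 = 0.0014217255.
Rural: Wₕ = 0.48558362; term = 0.48558362²·(1 − 0.24717445)·162.8/3018 = 0.0095754141.
Sum = 0.027508142.

0.0275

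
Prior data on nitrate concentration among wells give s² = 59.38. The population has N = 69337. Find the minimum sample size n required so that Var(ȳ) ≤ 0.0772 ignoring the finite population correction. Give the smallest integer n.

770

Without fpc, n₀ = s²/D = 59.38/0.0772 = 769.1710.
Rounding up, n = 770.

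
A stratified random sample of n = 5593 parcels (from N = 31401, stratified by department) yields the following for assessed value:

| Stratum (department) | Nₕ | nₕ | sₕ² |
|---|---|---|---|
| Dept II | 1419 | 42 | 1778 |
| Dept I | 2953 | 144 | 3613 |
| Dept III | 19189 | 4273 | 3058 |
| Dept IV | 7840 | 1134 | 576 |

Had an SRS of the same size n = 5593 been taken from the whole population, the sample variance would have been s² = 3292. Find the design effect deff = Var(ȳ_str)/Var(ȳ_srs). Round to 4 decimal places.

Var(ȳ_str) = Σ Wₕ²(1−fₕ)sₕ²/nₕ with Wₕ = Nₕ/31401:
  Dept II: (1419/31401)²·(1−42/1419)·1778/42 = 0.083890319
  Dept I: (2953/31401)²·(1−144/2953)·3613/144 = 0.21107349
  Dept III: (19189/31401)²·(1−4273/19189)·3058/4273 = 0.20774106
  Dept IV: (7840/31401)²·(1−1134/7840)·576/1134 = 0.027083331
  → Var(ȳ_str) = 0.5297882.
Var(ȳ_srs) = (1 − 5593/31401)·3292/5593 = 0.48375546.
deff = 0.5297882 / 0.48375546 = 1.0952.

1.0952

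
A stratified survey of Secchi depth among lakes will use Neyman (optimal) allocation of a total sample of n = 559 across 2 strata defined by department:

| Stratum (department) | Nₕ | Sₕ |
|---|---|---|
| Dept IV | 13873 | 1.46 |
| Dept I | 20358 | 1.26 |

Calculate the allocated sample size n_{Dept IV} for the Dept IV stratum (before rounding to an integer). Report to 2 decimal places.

246.64

Neyman allocation: nₕ = n·NₕSₕ / Σⱼ NⱼSⱼ.
Σ NⱼSⱼ = 13873·1.46 + 20358·1.26 = 45905.66.
n_{Dept IV} = 559·13873·1.46 / 45905.66 = 246.64.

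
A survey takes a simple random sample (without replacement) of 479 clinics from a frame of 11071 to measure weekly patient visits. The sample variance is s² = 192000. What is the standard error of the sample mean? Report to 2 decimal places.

Under SRS without replacement, Var(ȳ) = (1 − f)·s²/n with f = n/N = 479/11071 = 0.04326619.
Var(ȳ) = (1 − 0.04326619)·192000/479 = 0.95673381·400.83507 = 383.49247.
SE(ȳ) = √(383.49247) = 19.58.

19.58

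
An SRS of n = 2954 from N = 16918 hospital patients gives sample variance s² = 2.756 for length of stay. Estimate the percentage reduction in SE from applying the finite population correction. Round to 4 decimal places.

9.1489

f = n/N = 2954/16918 = 0.17460693.
SE_no-fpc = √(s²/n) = 0.030544594; SE_fpc = √((1−f)s²/n) = 0.027750114.
Ratio = √(1−f) = 0.90851146. Reduction = 100·(1 − 0.90851146) = 9.1489%.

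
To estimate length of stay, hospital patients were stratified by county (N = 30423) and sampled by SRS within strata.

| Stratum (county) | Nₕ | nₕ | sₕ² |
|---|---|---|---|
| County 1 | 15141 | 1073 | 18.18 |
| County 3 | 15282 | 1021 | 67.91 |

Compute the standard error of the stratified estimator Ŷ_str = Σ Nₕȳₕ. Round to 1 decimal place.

Var(Ŷ_str) = Σₕ Nₕ²(1 − fₕ)sₕ²/nₕ.
County 1: 15141²·(1 − 1073/15141)·18.18/1073 = 3.6089518 × 10^6.
County 3: 15282²·(1 − 1021/15282)·67.91/1021 = 1.4495666 × 10^7.
Sum = 1.8104618 × 10^7.
SE = √(1.8104618 × 10^7) = 4255.0.

4255.0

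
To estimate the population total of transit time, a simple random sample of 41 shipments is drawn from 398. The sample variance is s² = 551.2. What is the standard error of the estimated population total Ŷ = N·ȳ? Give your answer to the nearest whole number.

1382

Var(Ŷ) = N²·Var(ȳ) = N²·(1 − n/N)·s²/n.
f = 41/398 = 0.10301508; Var(ȳ) = 0.89698492·551.2/41 = 12.058978.
Var(Ŷ) = 398² · 12.058978 = 1.9101904 × 10^6.
SE(Ŷ) = √(1.9101904 × 10^6) = 1382.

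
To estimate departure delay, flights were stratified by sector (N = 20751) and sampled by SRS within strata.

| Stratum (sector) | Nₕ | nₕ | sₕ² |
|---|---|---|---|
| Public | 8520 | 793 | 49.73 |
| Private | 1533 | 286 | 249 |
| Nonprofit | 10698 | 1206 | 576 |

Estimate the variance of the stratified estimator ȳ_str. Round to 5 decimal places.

0.12608

Var(ȳ_str) = Σₕ Wₕ²(1 − fₕ)sₕ²/nₕ with Wₕ = Nₕ/N, N = 20751.
Public: Wₕ = 0.41058262; term = 0.41058262²·(1 − 0.09307512)·49.73/793 = 0.0095877724.
Private: Wₕ = 0.07387596; term = 0.07387596²·(1 − 0.18656230)·249/286 = 0.0038651278.
Nonprofit: Wₕ = 0.51554142; term = 0.51554142²·(1 − 0.11273135)·576/1206 = 0.11263087.
Sum = 0.12608377.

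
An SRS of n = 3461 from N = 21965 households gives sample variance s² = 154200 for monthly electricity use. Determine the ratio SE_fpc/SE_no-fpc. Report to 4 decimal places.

f = n/N = 3461/21965 = 0.15756886.
SE_no-fpc = √(s²/n) = 6.6748481; SE_fpc = √((1−f)s²/n) = 6.1264458.
Ratio = √(1−f) = 0.91784048.

0.9178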